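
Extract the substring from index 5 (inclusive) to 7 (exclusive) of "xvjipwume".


Input string: 'xvjipwume'
Operation: slice [5:7]
Extract characters: s[5]='w', s[6]='u'
Result: wu


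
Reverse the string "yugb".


Input string: 'yugb'
Operation: reverse character order
Original order: 'y' -> 'u' -> 'g' -> 'b'
Reversed order: 'b' -> 'g' -> 'u' -> 'y'
Result: bguy


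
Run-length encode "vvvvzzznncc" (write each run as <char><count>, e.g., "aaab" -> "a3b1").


Input: 'vvvvzzznncc'
Operation: identify consecutive runs
Runs: 'vvvv' -> v4, 'zzz' -> z3, 'nn' -> n2, 'cc' -> c2
Encoded: v4z3n2c2


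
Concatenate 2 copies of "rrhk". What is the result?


Input string: 'rrhk'
Operation: repeat 2 times
Concatenation: 'rrhk' + 'rrhk'
Result: rrhkrrhk


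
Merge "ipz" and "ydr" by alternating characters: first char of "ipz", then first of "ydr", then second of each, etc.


String 1: 'ipz'
String 2: 'ydr'
Operation: alternate characters
Pairs: 'i'+'y', 'p'+'d', 'z'+'r'
Result: iypdzr


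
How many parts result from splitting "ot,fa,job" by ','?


Input string: 'ot,fa,job'
Delimiter: ','
Split result: 'ot', 'fa', 'job'
Number of parts: 3


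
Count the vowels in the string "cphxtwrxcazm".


Input string: 'cphxtwrxcazm'
Operation: count vowels (a, e, i, o, u)
Scan: s[0]='c', s[1]='p', s[2]='h', s[3]='x', s[4]='t', s[5]='w', s[6]='r', s[7]='x', s[8]='c', s[9]='a' (vowel), s[10]='z', s[11]='m'
Vowels found: 1
Result: 1


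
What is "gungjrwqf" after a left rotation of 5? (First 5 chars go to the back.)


Input: 'gungjrwqf', shift = 5
Operation: split at index 5 and swap parts
Front part s[0:5] = 'gungj'
Back part s[5:] = 'rwqf'
Rotated = back + front = 'rwqf' + 'gungj'
Result: rwqfgungj


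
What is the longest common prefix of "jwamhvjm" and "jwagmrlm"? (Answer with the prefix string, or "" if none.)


String 1: 'jwamhvjm'
String 2: 'jwagmrlm'
Compare position by position:
pos 0: 'j' vs 'j' match
pos 1: 'w' vs 'w' match
pos 2: 'a' vs 'a' match
pos 3: 'm' vs 'g' differ -> stop
Longest common prefix: "jwa" (length 3)


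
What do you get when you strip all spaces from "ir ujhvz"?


Input string: 'ir ujhvz'
Operation: remove all spaces
Words: 'ir', 'ujhvz'
Join without spaces: irujhvz


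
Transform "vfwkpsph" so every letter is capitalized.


Input string: 'vfwkpsph'
Operation: convert each letter to uppercase
Mapping: 'v'->'V', 'f'->'F', 'w'->'W', 'k'->'K', 'p'->'P', 's'->'S', 'p'->'P', 'h'->'H'
Result: VFWKPSPH


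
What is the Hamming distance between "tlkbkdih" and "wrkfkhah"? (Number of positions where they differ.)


String 1: 'tlkbkdih'
String 2: 'wrkfkhah'
Compare each position: pos 0: 't'!='w', pos 1: 'l'!='r', pos 2: 'k'=='k', pos 3: 'b'!='f', pos 4: 'k'=='k', pos 5: 'd'!='h', pos 6: 'i'!='a', pos 7: 'h'=='h'
Differing positions: 5
Hamming distance: 5


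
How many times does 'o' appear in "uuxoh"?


Input string: 'uuxoh'
Target character: 'o'
Scan each position: s[3]='o'
Matches found at indices: 3
Total: 1


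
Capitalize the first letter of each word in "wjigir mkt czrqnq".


Input string: 'wjigir mkt czrqnq'
Operation: capitalize first letter of each word
Word transformations: 'wjigir'->'Wjigir', 'mkt'->'Mkt', 'czrqnq'->'Czrqnq'
Result: Wjigir Mkt Czrqnq


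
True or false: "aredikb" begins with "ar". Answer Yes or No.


Input string: 'aredikb'
Prefix to check: 'ar'
First 2 characters of input: 'ar'
Match: True
Result: Yes


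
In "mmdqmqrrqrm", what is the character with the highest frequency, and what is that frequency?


Input: 'mmdqmqrrqrm'
Operation: tally each character
Counts: 'd':1, 'm':4, 'q':3, 'r':3
Maximum: 'm' appears 4 times


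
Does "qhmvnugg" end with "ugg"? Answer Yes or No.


Input string: 'qhmvnugg'
Suffix to check: 'ugg'
Last 3 characters of input: 'ugg'
Match: True
Result: Yes


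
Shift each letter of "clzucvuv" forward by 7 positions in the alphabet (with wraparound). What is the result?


Input: 'clzucvuv', shift = 7
Operation: for each letter, (position + 7) mod 26
Mapping: 'c'(2+7=9)->'j', 'l'(11+7=18)->'s', 'z'(25+7=32, 32 mod 26=6)->'g', 'u'(20+7=27, 27 mod 26=1)->'b', 'c'(2+7=9)->'j', 'v'(21+7=28, 28 mod 26=2)->'c', 'u'(20+7=27, 27 mod 26=1)->'b', 'v'(21+7=28, 28 mod 26=2)->'c'
Result: jsgbjcbc


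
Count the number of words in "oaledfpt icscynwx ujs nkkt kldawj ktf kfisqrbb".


Input string: 'oaledfpt icscynwx ujs nkkt kldawj ktf kfisqrbb'
Operation: split by spaces
Words found: 'oaledfpt', 'icscynwx', 'ujs', 'nkkt', 'kldawj', 'ktf', 'kfisqrbb'
Word count: 7


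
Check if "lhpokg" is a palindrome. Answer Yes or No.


Input string: 'lhpokg'
Reversed: 'gkophl'
Compare pairs: s[0]='l' vs s[5]='g' (mismatch), s[1]='h' vs s[4]='k' (mismatch), s[2]='p' vs s[3]='o' (mismatch)
Palindrome: No


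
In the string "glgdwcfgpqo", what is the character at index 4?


Input string: 'glgdwcfgpqo'
Operation: get character at index 4
Index mapping: s[0]='g', s[1]='l', s[2]='g', s[3]='d', s[4]='w'
Result: 'w'


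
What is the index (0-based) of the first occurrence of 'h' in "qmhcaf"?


Input string: 'qmhcaf'
Target: 'h'
Scanning left to right: s[0]='q', s[1]='m', s[2]='h'
First match at index: 2


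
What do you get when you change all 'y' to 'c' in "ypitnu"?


Input string: 'ypitnu'
Operation: replace 'y' with 'c'
Positions of 'y': 0
After replacement: cpitnu


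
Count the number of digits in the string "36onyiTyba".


Input string: '36onyiTyba'
Operation: count digit characters (0-9)
Scan: '3'(digit), '6'(digit), 'o', 'n', 'y', 'i', 'T', 'y', 'b', 'a'
Digits found: 2
Result: 2


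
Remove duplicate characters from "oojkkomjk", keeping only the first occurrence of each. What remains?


Input: 'oojkkomjk'
Operation: keep first occurrence of each character
Scan: s[0]='o' new -> keep; s[1]='o' seen -> skip; s[2]='j' new -> keep; s[3]='k' new -> keep; s[4]='k' seen -> skip; s[5]='o' seen -> skip; s[6]='m' new -> keep; s[7]='j' seen -> skip; s[8]='k' seen -> skip
Result: ojkm


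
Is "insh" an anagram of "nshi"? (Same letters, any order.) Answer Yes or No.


String 1: 'nshi' -> sorted: 'hins'
String 2: 'insh' -> sorted: 'hins'
Compare sorted forms: 'hins' == 'hins'
Anagram: Yes


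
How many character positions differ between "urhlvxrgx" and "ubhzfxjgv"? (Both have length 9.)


String 1: 'urhlvxrgx'
String 2: 'ubhzfxjgv'
Compare each position: pos 0: 'u'=='u', pos 1: 'r'!='b', pos 2: 'h'=='h', pos 3: 'l'!='z', pos 4: 'v'!='f', pos 5: 'x'=='x', pos 6: 'r'!='j', pos 7: 'g'=='g', pos 8: 'x'!='v'
Differing positions: 5
Hamming distance: 5


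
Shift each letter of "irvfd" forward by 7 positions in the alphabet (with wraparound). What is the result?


Input: 'irvfd', shift = 7
Operation: for each letter, (position + 7) mod 26
Mapping: 'i'(8+7=15)->'p', 'r'(17+7=24)->'y', 'v'(21+7=28, 28 mod 26=2)->'c', 'f'(5+7=12)->'m', 'd'(3+7=10)->'k'
Result: pycmk


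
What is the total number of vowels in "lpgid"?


Input string: 'lpgid'
Operation: count vowels (a, e, i, o, u)
Scan: s[0]='l', s[1]='p', s[2]='g', s[3]='i' (vowel), s[4]='d'
Vowels found: 1
Result: 1


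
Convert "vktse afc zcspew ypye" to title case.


Input string: 'vktse afc zcspew ypye'
Operation: capitalize first letter of each word
Word transformations: 'vktse'->'Vktse', 'afc'->'Afc', 'zcspew'->'Zcspew', 'ypye'->'Ypye'
Result: Vktse Afc Zcspew Ypye


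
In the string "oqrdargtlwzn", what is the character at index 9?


Input string: 'oqrdargtlwzn'
Operation: get character at index 9
Index mapping: s[0]='o', s[1]='q', s[2]='r', s[3]='d', s[4]='a', s[5]='r', s[6]='g', s[7]='t', s[8]='l', s[9]='w'
Result: 'w'


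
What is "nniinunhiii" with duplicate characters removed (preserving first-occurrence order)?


Input: 'nniinunhiii'
Operation: keep first occurrence of each character
Scan: s[0]='n' new -> keep; s[1]='n' seen -> skip; s[2]='i' new -> keep; s[3]='i' seen -> skip; s[4]='n' seen -> skip; s[5]='u' new -> keep; s[6]='n' seen -> skip; s[7]='h' new -> keep; s[8]='i' seen -> skip; s[9]='i' seen -> skip; s[10]='i' seen -> skip
Result: niuh


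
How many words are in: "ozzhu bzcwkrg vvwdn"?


Input string: 'ozzhu bzcwkrg vvwdn'
Operation: split by spaces
Words found: 'ozzhu', 'bzcwkrg', 'vvwdn'
Word count: 3


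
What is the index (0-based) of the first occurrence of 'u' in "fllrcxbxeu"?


Input string: 'fllrcxbxeu'
Target: 'u'
Scanning left to right: s[0]='f', s[1]='l', s[2]='l', s[3]='r', s[4]='c', s[5]='x', s[6]='b', s[7]='x', s[8]='e', s[9]='u'
First match at index: 9


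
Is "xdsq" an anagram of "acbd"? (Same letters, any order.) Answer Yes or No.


String 1: 'acbd' -> sorted: 'abcd'
String 2: 'xdsq' -> sorted: 'dqsx'
Compare sorted forms: 'abcd' != 'dqsx'
Anagram: No


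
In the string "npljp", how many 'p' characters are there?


Input string: 'npljp'
Target character: 'p'
Scan each position: s[1]='p', s[4]='p'
Matches found at indices: 1, 4
Total: 2


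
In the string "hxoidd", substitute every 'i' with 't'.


Input string: 'hxoidd'
Operation: replace 'i' with 't'
Positions of 'i': 3
After replacement: hxotdd


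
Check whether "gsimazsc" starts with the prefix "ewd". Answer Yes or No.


Input string: 'gsimazsc'
Prefix to check: 'ewd'
First 3 characters of input: 'gsi'
Match: False
Result: No


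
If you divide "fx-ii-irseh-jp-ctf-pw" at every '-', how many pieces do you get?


Input string: 'fx-ii-irseh-jp-ctf-pw'
Delimiter: '-'
Split result: 'fx', 'ii', 'irseh', 'jp', 'ctf', 'pw'
Number of parts: 6


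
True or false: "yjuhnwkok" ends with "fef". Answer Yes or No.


Input string: 'yjuhnwkok'
Suffix to check: 'fef'
Last 3 characters of input: 'kok'
Match: False
Result: No


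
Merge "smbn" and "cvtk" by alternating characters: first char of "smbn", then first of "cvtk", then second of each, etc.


String 1: 'smbn'
String 2: 'cvtk'
Operation: alternate characters
Pairs: 's'+'c', 'm'+'v', 'b'+'t', 'n'+'k'
Result: scmvbtnk


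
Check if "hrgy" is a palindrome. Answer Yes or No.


Input string: 'hrgy'
Reversed: 'ygrh'
Compare pairs: s[0]='h' vs s[3]='y' (mismatch), s[1]='r' vs s[2]='g' (mismatch)
Palindrome: No


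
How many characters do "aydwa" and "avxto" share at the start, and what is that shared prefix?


String 1: 'aydwa'
String 2: 'avxto'
Compare position by position:
pos 0: 'a' vs 'a' match
pos 1: 'y' vs 'v' differ -> stop
Longest common prefix: "a" (length 1)


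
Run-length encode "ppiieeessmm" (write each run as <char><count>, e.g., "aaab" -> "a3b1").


Input: 'ppiieeessmm'
Operation: identify consecutive runs
Runs: 'pp' -> p2, 'ii' -> i2, 'eee' -> e3, 'ss' -> s2, 'mm' -> m2
Encoded: p2i2e3s2m2


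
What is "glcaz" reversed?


Input string: 'glcaz'
Operation: reverse character order
Original order: 'g' -> 'l' -> 'c' -> 'a' -> 'z'
Reversed order: 'z' -> 'a' -> 'c' -> 'l' -> 'g'
Result: zaclg


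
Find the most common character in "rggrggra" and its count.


Input: 'rggrggra'
Operation: tally each character
Counts: 'a':1, 'g':4, 'r':3
Maximum: 'g' appears 4 times


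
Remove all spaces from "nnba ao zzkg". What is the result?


Input string: 'nnba ao zzkg'
Operation: remove all spaces
Words: 'nnba', 'ao', 'zzkg'
Join without spaces: nnbaaozzkg


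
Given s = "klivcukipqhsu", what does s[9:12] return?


Input string: 'klivcukipqhsu'
Operation: slice [9:12]
Extract characters: s[9]='q', s[10]='h', s[11]='s'
Result: qhs


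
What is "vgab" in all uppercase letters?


Input string: 'vgab'
Operation: convert each letter to uppercase
Mapping: 'v'->'V', 'g'->'G', 'a'->'A', 'b'->'B'
Result: VGAB


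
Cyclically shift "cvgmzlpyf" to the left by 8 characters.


Input: 'cvgmzlpyf', shift = 8
Operation: split at index 8 and swap parts
Front part s[0:8] = 'cvgmzlpy'
Back part s[8:] = 'f'
Rotated = back + front = 'f' + 'cvgmzlpy'
Result: fcvgmzlpy


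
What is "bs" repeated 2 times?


Input string: 'bs'
Operation: repeat 2 times
Concatenation: 'bs' + 'bs'
Result: bsbs


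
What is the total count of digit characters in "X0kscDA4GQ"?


Input string: 'X0kscDA4GQ'
Operation: count digit characters (0-9)
Scan: 'X', '0'(digit), 'k', 's', 'c', 'D', 'A', '4'(digit), 'G', 'Q'
Digits found: 2
Result: 2


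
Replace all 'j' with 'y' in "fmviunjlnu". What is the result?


Input string: 'fmviunjlnu'
Operation: replace 'j' with 'y'
Positions of 'j': 6
After replacement: fmviunylnu


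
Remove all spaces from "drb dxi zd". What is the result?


Input string: 'drb dxi zd'
Operation: remove all spaces
Words: 'drb', 'dxi', 'zd'
Join without spaces: drbdxizd


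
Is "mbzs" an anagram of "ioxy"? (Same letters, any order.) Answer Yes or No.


String 1: 'ioxy' -> sorted: 'ioxy'
String 2: 'mbzs' -> sorted: 'bmsz'
Compare sorted forms: 'ioxy' != 'bmsz'
Anagram: No


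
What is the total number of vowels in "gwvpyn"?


Input string: 'gwvpyn'
Operation: count vowels (a, e, i, o, u)
Scan: s[0]='g', s[1]='w', s[2]='v', s[3]='p', s[4]='y', s[5]='n'
Vowels found: 0
Result: 0


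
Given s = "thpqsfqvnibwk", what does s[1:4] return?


Input string: 'thpqsfqvnibwk'
Operation: slice [1:4]
Extract characters: s[1]='h', s[2]='p', s[3]='q'
Result: hpq


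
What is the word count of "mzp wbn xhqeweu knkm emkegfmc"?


Input string: 'mzp wbn xhqeweu knkm emkegfmc'
Operation: split by spaces
Words found: 'mzp', 'wbn', 'xhqeweu', 'knkm', 'emkegfmc'
Word count: 5


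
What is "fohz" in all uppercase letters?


Input string: 'fohz'
Operation: convert each letter to uppercase
Mapping: 'f'->'F', 'o'->'O', 'h'->'H', 'z'->'Z'
Result: FOHZ


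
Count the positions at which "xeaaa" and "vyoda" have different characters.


String 1: 'xeaaa'
String 2: 'vyoda'
Compare each position: pos 0: 'x'!='v', pos 1: 'e'!='y', pos 2: 'a'!='o', pos 3: 'a'!='d', pos 4: 'a'=='a'
Differing positions: 4
Hamming distance: 4


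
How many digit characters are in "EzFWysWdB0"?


Input string: 'EzFWysWdB0'
Operation: count digit characters (0-9)
Scan: 'E', 'z', 'F', 'W', 'y', 's', 'W', 'd', 'B', '0'(digit)
Digits found: 1
Result: 1


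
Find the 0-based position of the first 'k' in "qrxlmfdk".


Input string: 'qrxlmfdk'
Target: 'k'
Scanning left to right: s[0]='q', s[1]='r', s[2]='x', s[3]='l', s[4]='m', s[5]='f', s[6]='d', s[7]='k'
First match at index: 7


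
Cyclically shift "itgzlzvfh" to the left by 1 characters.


Input: 'itgzlzvfh', shift = 1
Operation: split at index 1 and swap parts
Front part s[0:1] = 'i'
Back part s[1:] = 'tgzlzvfh'
Rotated = back + front = 'tgzlzvfh' + 'i'
Result: tgzlzvfhi


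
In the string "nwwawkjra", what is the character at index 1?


Input string: 'nwwawkjra'
Operation: get character at index 1
Index mapping: s[0]='n', s[1]='w'
Result: 'w'


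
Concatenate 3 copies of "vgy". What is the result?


Input string: 'vgy'
Operation: repeat 3 times
Concatenation: 'vgy' + 'vgy' + 'vgy'
Result: vgyvgyvgy


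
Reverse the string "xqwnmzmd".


Input string: 'xqwnmzmd'
Operation: reverse character order
Original order: 'x' -> 'q' -> 'w' -> 'n' -> 'm' -> 'z' -> 'm' -> 'd'
Reversed order: 'd' -> 'm' -> 'z' -> 'm' -> 'n' -> 'w' -> 'q' -> 'x'
Result: dmzmnwqx


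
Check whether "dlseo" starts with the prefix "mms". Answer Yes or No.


Input string: 'dlseo'
Prefix to check: 'mms'
First 3 characters of input: 'dls'
Match: False
Result: No


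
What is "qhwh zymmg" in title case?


Input string: 'qhwh zymmg'
Operation: capitalize first letter of each word
Word transformations: 'qhwh'->'Qhwh', 'zymmg'->'Zymmg'
Result: Qhwh Zymmg


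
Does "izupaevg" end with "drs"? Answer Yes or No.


Input string: 'izupaevg'
Suffix to check: 'drs'
Last 3 characters of input: 'evg'
Match: False
Result: No


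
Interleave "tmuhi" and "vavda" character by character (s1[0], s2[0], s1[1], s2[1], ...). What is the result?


String 1: 'tmuhi'
String 2: 'vavda'
Operation: alternate characters
Pairs: 't'+'v', 'm'+'a', 'u'+'v', 'h'+'d', 'i'+'a'
Result: tvmauvhdia


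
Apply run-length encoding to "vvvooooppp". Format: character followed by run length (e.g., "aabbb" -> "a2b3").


Input: 'vvvooooppp'
Operation: identify consecutive runs
Runs: 'vvv' -> v3, 'oooo' -> o4, 'ppp' -> p3
Encoded: v3o4p3


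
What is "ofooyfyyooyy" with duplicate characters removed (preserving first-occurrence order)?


Input: 'ofooyfyyooyy'
Operation: keep first occurrence of each character
Scan: s[0]='o' new -> keep; s[1]='f' new -> keep; s[2]='o' seen -> skip; s[3]='o' seen -> skip; s[4]='y' new -> keep; s[5]='f' seen -> skip; s[6]='y' seen -> skip; s[7]='y' seen -> skip; s[8]='o' seen -> skip; s[9]='o' seen -> skip; s[10]='y' seen -> skip; s[11]='y' seen -> skip
Result: ofy


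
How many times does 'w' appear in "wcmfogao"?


Input string: 'wcmfogao'
Target character: 'w'
Scan each position: s[0]='w'
Matches found at indices: 0
Total: 1


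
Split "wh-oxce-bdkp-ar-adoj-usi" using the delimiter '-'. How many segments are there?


Input string: 'wh-oxce-bdkp-ar-adoj-usi'
Delimiter: '-'
Split result: 'wh', 'oxce', 'bdkp', 'ar', 'adoj', 'usi'
Number of parts: 6


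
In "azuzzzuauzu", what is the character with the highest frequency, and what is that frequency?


Input: 'azuzzzuauzu'
Operation: tally each character
Counts: 'a':2, 'u':4, 'z':5
Maximum: 'z' appears 5 times


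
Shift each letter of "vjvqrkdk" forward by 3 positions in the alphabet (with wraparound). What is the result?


Input: 'vjvqrkdk', shift = 3
Operation: for each letter, (position + 3) mod 26
Mapping: 'v'(21+3=24)->'y', 'j'(9+3=12)->'m', 'v'(21+3=24)->'y', 'q'(16+3=19)->'t', 'r'(17+3=20)->'u', 'k'(10+3=13)->'n', 'd'(3+3=6)->'g', 'k'(10+3=13)->'n'
Result: ymytungn


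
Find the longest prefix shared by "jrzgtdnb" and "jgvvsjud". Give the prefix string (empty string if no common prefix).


String 1: 'jrzgtdnb'
String 2: 'jgvvsjud'
Compare position by position:
pos 0: 'j' vs 'j' match
pos 1: 'r' vs 'g' differ -> stop
Longest common prefix: "j" (length 1)


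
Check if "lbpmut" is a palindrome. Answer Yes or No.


Input string: 'lbpmut'
Reversed: 'tumpbl'
Compare pairs: s[0]='l' vs s[5]='t' (mismatch), s[1]='b' vs s[4]='u' (mismatch), s[2]='p' vs s[3]='m' (mismatch)
Palindrome: No


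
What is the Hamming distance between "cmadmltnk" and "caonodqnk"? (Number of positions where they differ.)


String 1: 'cmadmltnk'
String 2: 'caonodqnk'
Compare each position: pos 0: 'c'=='c', pos 1: 'm'!='a', pos 2: 'a'!='o', pos 3: 'd'!='n', pos 4: 'm'!='o', pos 5: 'l'!='d', pos 6: 't'!='q', pos 7: 'n'=='n', pos 8: 'k'=='k'
Differing positions: 6
Hamming distance: 6


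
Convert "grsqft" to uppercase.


Input string: 'grsqft'
Operation: convert each letter to uppercase
Mapping: 'g'->'G', 'r'->'R', 's'->'S', 'q'->'Q', 'f'->'F', 't'->'T'
Result: GRSQFT


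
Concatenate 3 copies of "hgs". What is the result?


Input string: 'hgs'
Operation: repeat 3 times
Concatenation: 'hgs' + 'hgs' + 'hgs'
Result: hgshgshgs


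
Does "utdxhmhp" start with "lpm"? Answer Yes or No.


Input string: 'utdxhmhp'
Prefix to check: 'lpm'
First 3 characters of input: 'utd'
Match: False
Result: No


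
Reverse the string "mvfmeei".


Input string: 'mvfmeei'
Operation: reverse character order
Original order: 'm' -> 'v' -> 'f' -> 'm' -> 'e' -> 'e' -> 'i'
Reversed order: 'i' -> 'e' -> 'e' -> 'm' -> 'f' -> 'v' -> 'm'
Result: ieemfvm


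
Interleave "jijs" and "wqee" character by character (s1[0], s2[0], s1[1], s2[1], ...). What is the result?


String 1: 'jijs'
String 2: 'wqee'
Operation: alternate characters
Pairs: 'j'+'w', 'i'+'q', 'j'+'e', 's'+'e'
Result: jwiqjese


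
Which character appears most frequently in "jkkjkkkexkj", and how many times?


Input: 'jkkjkkkexkj'
Operation: tally each character
Counts: 'e':1, 'j':3, 'k':6, 'x':1
Maximum: 'k' appears 6 times


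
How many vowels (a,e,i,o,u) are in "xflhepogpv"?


Input string: 'xflhepogpv'
Operation: count vowels (a, e, i, o, u)
Scan: s[0]='x', s[1]='f', s[2]='l', s[3]='h', s[4]='e' (vowel), s[5]='p', s[6]='o' (vowel), s[7]='g', s[8]='p', s[9]='v'
Vowels found: 2
Result: 2


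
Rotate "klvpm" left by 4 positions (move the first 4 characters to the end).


Input: 'klvpm', shift = 4
Operation: split at index 4 and swap parts
Front part s[0:4] = 'klvp'
Back part s[4:] = 'm'
Rotated = back + front = 'm' + 'klvp'
Result: mklvp


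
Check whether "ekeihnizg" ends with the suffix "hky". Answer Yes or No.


Input string: 'ekeihnizg'
Suffix to check: 'hky'
Last 3 characters of input: 'izg'
Match: False
Result: No


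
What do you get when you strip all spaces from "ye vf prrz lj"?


Input string: 'ye vf prrz lj'
Operation: remove all spaces
Words: 'ye', 'vf', 'prrz', 'lj'
Join without spaces: yevfprrzlj


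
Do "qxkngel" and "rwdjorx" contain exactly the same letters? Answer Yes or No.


String 1: 'qxkngel' -> sorted: 'egklnqx'
String 2: 'rwdjorx' -> sorted: 'djorrwx'
Compare sorted forms: 'egklnqx' != 'djorrwx'
Anagram: No


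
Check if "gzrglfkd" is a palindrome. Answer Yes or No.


Input string: 'gzrglfkd'
Reversed: 'dkflgrzg'
Compare pairs: s[0]='g' vs s[7]='d' (mismatch), s[1]='z' vs s[6]='k' (mismatch), s[2]='r' vs s[5]='f' (mismatch), s[3]='g' vs s[4]='l' (mismatch)
Palindrome: No


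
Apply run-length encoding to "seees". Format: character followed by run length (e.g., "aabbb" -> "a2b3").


Input: 'seees'
Operation: identify consecutive runs
Runs: 's' -> s1, 'eee' -> e3, 's' -> s1
Encoded: s1e3s1


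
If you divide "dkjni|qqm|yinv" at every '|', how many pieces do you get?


Input string: 'dkjni|qqm|yinv'
Delimiter: '|'
Split result: 'dkjni', 'qqm', 'yinv'
Number of parts: 3


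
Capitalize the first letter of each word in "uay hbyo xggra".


Input string: 'uay hbyo xggra'
Operation: capitalize first letter of each word
Word transformations: 'uay'->'Uay', 'hbyo'->'Hbyo', 'xggra'->'Xggra'
Result: Uay Hbyo Xggra


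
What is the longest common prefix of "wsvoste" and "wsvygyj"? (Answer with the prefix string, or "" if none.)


String 1: 'wsvoste'
String 2: 'wsvygyj'
Compare position by position:
pos 0: 'w' vs 'w' match
pos 1: 's' vs 's' match
pos 2: 'v' vs 'v' match
pos 3: 'o' vs 'y' differ -> stop
Longest common prefix: "wsv" (length 3)


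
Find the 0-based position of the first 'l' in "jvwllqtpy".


Input string: 'jvwllqtpy'
Target: 'l'
Scanning left to right: s[0]='j', s[1]='v', s[2]='w', s[3]='l'
First match at index: 3


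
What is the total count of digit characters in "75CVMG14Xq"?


Input string: '75CVMG14Xq'
Operation: count digit characters (0-9)
Scan: '7'(digit), '5'(digit), 'C', 'V', 'M', 'G', '1'(digit), '4'(digit), 'X', 'q'
Digits found: 4
Result: 4


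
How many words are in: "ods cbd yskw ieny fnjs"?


Input string: 'ods cbd yskw ieny fnjs'
Operation: split by spaces
Words found: 'ods', 'cbd', 'yskw', 'ieny', 'fnjs'
Word count: 5


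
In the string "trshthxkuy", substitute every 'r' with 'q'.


Input string: 'trshthxkuy'
Operation: replace 'r' with 'q'
Positions of 'r': 1
After replacement: tqshthxkuy


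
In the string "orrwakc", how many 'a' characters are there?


Input string: 'orrwakc'
Target character: 'a'
Scan each position: s[4]='a'
Matches found at indices: 4
Total: 1


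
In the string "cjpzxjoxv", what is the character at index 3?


Input string: 'cjpzxjoxv'
Operation: get character at index 3
Index mapping: s[0]='c', s[1]='j', s[2]='p', s[3]='z'
Result: 'z'


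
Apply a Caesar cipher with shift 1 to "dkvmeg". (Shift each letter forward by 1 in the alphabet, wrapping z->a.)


Input: 'dkvmeg', shift = 1
Operation: for each letter, (position + 1) mod 26
Mapping: 'd'(3+1=4)->'e', 'k'(10+1=11)->'l', 'v'(21+1=22)->'w', 'm'(12+1=13)->'n', 'e'(4+1=5)->'f', 'g'(6+1=7)->'h'
Result: elwnfh


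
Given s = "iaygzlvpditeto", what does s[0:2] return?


Input string: 'iaygzlvpditeto'
Operation: slice [0:2]
Extract characters: s[0]='i', s[1]='a'
Result: ia


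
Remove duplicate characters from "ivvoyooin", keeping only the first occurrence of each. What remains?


Input: 'ivvoyooin'
Operation: keep first occurrence of each character
Scan: s[0]='i' new -> keep; s[1]='v' new -> keep; s[2]='v' seen -> skip; s[3]='o' new -> keep; s[4]='y' new -> keep; s[5]='o' seen -> skip; s[6]='o' seen -> skip; s[7]='i' seen -> skip; s[8]='n' new -> keep
Result: ivoyn


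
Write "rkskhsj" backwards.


Input string: 'rkskhsj'
Operation: reverse character order
Original order: 'r' -> 'k' -> 's' -> 'k' -> 'h' -> 's' -> 'j'
Reversed order: 'j' -> 's' -> 'h' -> 'k' -> 's' -> 'k' -> 'r'
Result: jshkskr


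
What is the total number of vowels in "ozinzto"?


Input string: 'ozinzto'
Operation: count vowels (a, e, i, o, u)
Scan: s[0]='o' (vowel), s[1]='z', s[2]='i' (vowel), s[3]='n', s[4]='z', s[5]='t', s[6]='o' (vowel)
Vowels found: 3
Result: 3


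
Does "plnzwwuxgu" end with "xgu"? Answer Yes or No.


Input string: 'plnzwwuxgu'
Suffix to check: 'xgu'
Last 3 characters of input: 'xgu'
Match: True
Result: Yes


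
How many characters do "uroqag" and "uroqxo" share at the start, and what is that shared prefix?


String 1: 'uroqag'
String 2: 'uroqxo'
Compare position by position:
pos 0: 'u' vs 'u' match
pos 1: 'r' vs 'r' match
pos 2: 'o' vs 'o' match
pos 3: 'q' vs 'q' match
pos 4: 'a' vs 'x' differ -> stop
Longest common prefix: "uroq" (length 4)


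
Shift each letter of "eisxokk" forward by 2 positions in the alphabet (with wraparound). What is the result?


Input: 'eisxokk', shift = 2
Operation: for each letter, (position + 2) mod 26
Mapping: 'e'(4+2=6)->'g', 'i'(8+2=10)->'k', 's'(18+2=20)->'u', 'x'(23+2=25)->'z', 'o'(14+2=16)->'q', 'k'(10+2=12)->'m', 'k'(10+2=12)->'m'
Result: gkuzqmm


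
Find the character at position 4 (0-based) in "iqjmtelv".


Input string: 'iqjmtelv'
Operation: get character at index 4
Index mapping: s[0]='i', s[1]='q', s[2]='j', s[3]='m', s[4]='t'
Result: 't'


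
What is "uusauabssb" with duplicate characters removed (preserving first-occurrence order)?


Input: 'uusauabssb'
Operation: keep first occurrence of each character
Scan: s[0]='u' new -> keep; s[1]='u' seen -> skip; s[2]='s' new -> keep; s[3]='a' new -> keep; s[4]='u' seen -> skip; s[5]='a' seen -> skip; s[6]='b' new -> keep; s[7]='s' seen -> skip; s[8]='s' seen -> skip; s[9]='b' seen -> skip
Result: usab


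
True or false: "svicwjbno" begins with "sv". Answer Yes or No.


Input string: 'svicwjbno'
Prefix to check: 'sv'
First 2 characters of input: 'sv'
Match: True
Result: Yes


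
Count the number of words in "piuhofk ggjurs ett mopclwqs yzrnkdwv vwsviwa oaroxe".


Input string: 'piuhofk ggjurs ett mopclwqs yzrnkdwv vwsviwa oaroxe'
Operation: split by spaces
Words found: 'piuhofk', 'ggjurs', 'ett', 'mopclwqs', 'yzrnkdwv', 'vwsviwa', 'oaroxe'
Word count: 7


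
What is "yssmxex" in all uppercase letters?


Input string: 'yssmxex'
Operation: convert each letter to uppercase
Mapping: 'y'->'Y', 's'->'S', 's'->'S', 'm'->'M', 'x'->'X', 'e'->'E', 'x'->'X'
Result: YSSMXEX


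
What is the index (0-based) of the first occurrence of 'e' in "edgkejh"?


Input string: 'edgkejh'
Target: 'e'
Scanning left to right: s[0]='e'
First match at index: 0


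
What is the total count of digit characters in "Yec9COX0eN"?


Input string: 'Yec9COX0eN'
Operation: count digit characters (0-9)
Scan: 'Y', 'e', 'c', '9'(digit), 'C', 'O', 'X', '0'(digit), 'e', 'N'
Digits found: 2
Result: 2


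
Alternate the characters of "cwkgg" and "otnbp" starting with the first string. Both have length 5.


String 1: 'cwkgg'
String 2: 'otnbp'
Operation: alternate characters
Pairs: 'c'+'o', 'w'+'t', 'k'+'n', 'g'+'b', 'g'+'p'
Result: cowtkngbgp


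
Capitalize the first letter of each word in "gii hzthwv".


Input string: 'gii hzthwv'
Operation: capitalize first letter of each word
Word transformations: 'gii'->'Gii', 'hzthwv'->'Hzthwv'
Result: Gii Hzthwv


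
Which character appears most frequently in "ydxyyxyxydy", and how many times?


Input: 'ydxyyxyxydy'
Operation: tally each character
Counts: 'd':2, 'x':3, 'y':6
Maximum: 'y' appears 6 times


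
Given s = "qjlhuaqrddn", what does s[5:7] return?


Input string: 'qjlhuaqrddn'
Operation: slice [5:7]
Extract characters: s[5]='a', s[6]='q'
Result: aq


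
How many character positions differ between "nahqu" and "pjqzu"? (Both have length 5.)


String 1: 'nahqu'
String 2: 'pjqzu'
Compare each position: pos 0: 'n'!='p', pos 1: 'a'!='j', pos 2: 'h'!='q', pos 3: 'q'!='z', pos 4: 'u'=='u'
Differing positions: 4
Hamming distance: 4


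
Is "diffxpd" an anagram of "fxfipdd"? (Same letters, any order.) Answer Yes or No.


String 1: 'fxfipdd' -> sorted: 'ddffipx'
String 2: 'diffxpd' -> sorted: 'ddffipx'
Compare sorted forms: 'ddffipx' == 'ddffipx'
Anagram: Yes


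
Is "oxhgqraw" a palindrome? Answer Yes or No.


Input string: 'oxhgqraw'
Reversed: 'warqghxo'
Compare pairs: s[0]='o' vs s[7]='w' (mismatch), s[1]='x' vs s[6]='a' (mismatch), s[2]='h' vs s[5]='r' (mismatch), s[3]='g' vs s[4]='q' (mismatch)
Palindrome: No


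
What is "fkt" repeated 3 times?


Input string: 'fkt'
Operation: repeat 3 times
Concatenation: 'fkt' + 'fkt' + 'fkt'
Result: fktfktfkt


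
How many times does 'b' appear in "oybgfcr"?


Input string: 'oybgfcr'
Target character: 'b'
Scan each position: s[2]='b'
Matches found at indices: 2
Total: 1


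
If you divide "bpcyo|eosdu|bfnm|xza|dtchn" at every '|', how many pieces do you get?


Input string: 'bpcyo|eosdu|bfnm|xza|dtchn'
Delimiter: '|'
Split result: 'bpcyo', 'eosdu', 'bfnm', 'xza', 'dtchn'
Number of parts: 5


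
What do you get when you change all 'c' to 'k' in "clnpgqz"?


Input string: 'clnpgqz'
Operation: replace 'c' with 'k'
Positions of 'c': 0
After replacement: klnpgqz


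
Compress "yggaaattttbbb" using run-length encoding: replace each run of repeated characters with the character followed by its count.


Input: 'yggaaattttbbb'
Operation: identify consecutive runs
Runs: 'y' -> y1, 'gg' -> g2, 'aaa' -> a3, 'tttt' -> t4, 'bbb' -> b3
Encoded: y1g2a3t4b3


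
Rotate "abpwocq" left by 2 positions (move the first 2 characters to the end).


Input: 'abpwocq', shift = 2
Operation: split at index 2 and swap parts
Front part s[0:2] = 'ab'
Back part s[2:] = 'pwocq'
Rotated = back + front = 'pwocq' + 'ab'
Result: pwocqab


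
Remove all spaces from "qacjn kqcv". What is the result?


Input string: 'qacjn kqcv'
Operation: remove all spaces
Words: 'qacjn', 'kqcv'
Join without spaces: qacjnkqcv


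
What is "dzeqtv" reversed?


Input string: 'dzeqtv'
Operation: reverse character order
Original order: 'd' -> 'z' -> 'e' -> 'q' -> 't' -> 'v'
Reversed order: 'v' -> 't' -> 'q' -> 'e' -> 'z' -> 'd'
Result: vtqezd


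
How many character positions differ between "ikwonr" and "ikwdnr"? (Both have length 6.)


String 1: 'ikwonr'
String 2: 'ikwdnr'
Compare each position: pos 0: 'i'=='i', pos 1: 'k'=='k', pos 2: 'w'=='w', pos 3: 'o'!='d', pos 4: 'n'=='n', pos 5: 'r'=='r'
Differing positions: 1
Hamming distance: 1


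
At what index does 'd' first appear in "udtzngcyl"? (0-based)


Input string: 'udtzngcyl'
Target: 'd'
Scanning left to right: s[0]='u', s[1]='d'
First match at index: 1


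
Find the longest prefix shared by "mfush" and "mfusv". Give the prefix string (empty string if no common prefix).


String 1: 'mfush'
String 2: 'mfusv'
Compare position by position:
pos 0: 'm' vs 'm' match
pos 1: 'f' vs 'f' match
pos 2: 'u' vs 'u' match
pos 3: 's' vs 's' match
pos 4: 'h' vs 'v' differ -> stop
Longest common prefix: "mfus" (length 4)


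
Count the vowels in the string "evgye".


Input string: 'evgye'
Operation: count vowels (a, e, i, o, u)
Scan: s[0]='e' (vowel), s[1]='v', s[2]='g', s[3]='y', s[4]='e' (vowel)
Vowels found: 2
Result: 2


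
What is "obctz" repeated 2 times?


Input string: 'obctz'
Operation: repeat 2 times
Concatenation: 'obctz' + 'obctz'
Result: obctzobctz


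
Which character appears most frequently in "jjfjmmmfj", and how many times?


Input: 'jjfjmmmfj'
Operation: tally each character
Counts: 'f':2, 'j':4, 'm':3
Maximum: 'j' appears 4 times


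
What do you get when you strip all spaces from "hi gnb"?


Input string: 'hi gnb'
Operation: remove all spaces
Words: 'hi', 'gnb'
Join without spaces: hignb


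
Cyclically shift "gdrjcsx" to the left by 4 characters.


Input: 'gdrjcsx', shift = 4
Operation: split at index 4 and swap parts
Front part s[0:4] = 'gdrj'
Back part s[4:] = 'csx'
Rotated = back + front = 'csx' + 'gdrj'
Result: csxgdrj


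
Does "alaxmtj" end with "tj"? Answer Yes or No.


Input string: 'alaxmtj'
Suffix to check: 'tj'
Last 2 characters of input: 'tj'
Match: True
Result: Yes


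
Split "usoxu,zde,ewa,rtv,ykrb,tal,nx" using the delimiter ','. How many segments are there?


Input string: 'usoxu,zde,ewa,rtv,ykrb,tal,nx'
Delimiter: ','
Split result: 'usoxu', 'zde', 'ewa', 'rtv', 'ykrb', 'tal', 'nx'
Number of parts: 7


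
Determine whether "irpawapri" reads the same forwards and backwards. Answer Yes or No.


Input string: 'irpawapri'
Reversed: 'irpawapri'
Compare pairs: s[0]='i' vs s[8]='i' (match), s[1]='r' vs s[7]='r' (match), s[2]='p' vs s[6]='p' (match), s[3]='a' vs s[5]='a' (match)
Palindrome: Yes


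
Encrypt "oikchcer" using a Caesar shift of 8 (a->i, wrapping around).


Input: 'oikchcer', shift = 8
Operation: for each letter, (position + 8) mod 26
Mapping: 'o'(14+8=22)->'w', 'i'(8+8=16)->'q', 'k'(10+8=18)->'s', 'c'(2+8=10)->'k', 'h'(7+8=15)->'p', 'c'(2+8=10)->'k', 'e'(4+8=12)->'m', 'r'(17+8=25)->'z'
Result: wqskpkmz


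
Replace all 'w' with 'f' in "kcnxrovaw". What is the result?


Input string: 'kcnxrovaw'
Operation: replace 'w' with 'f'
Positions of 'w': 8
After replacement: kcnxrovaf


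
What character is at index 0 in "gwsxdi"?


Input string: 'gwsxdi'
Operation: get character at index 0
Index mapping: s[0]='g'
Result: 'g'


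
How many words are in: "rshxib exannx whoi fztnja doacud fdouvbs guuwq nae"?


Input string: 'rshxib exannx whoi fztnja doacud fdouvbs guuwq nae'
Operation: split by spaces
Words found: 'rshxib', 'exannx', 'whoi', 'fztnja', 'doacud', 'fdouvbs', 'guuwq', 'nae'
Word count: 8


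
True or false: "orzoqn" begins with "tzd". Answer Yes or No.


Input string: 'orzoqn'
Prefix to check: 'tzd'
First 3 characters of input: 'orz'
Match: False
Result: No


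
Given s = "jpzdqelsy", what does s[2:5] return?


Input string: 'jpzdqelsy'
Operation: slice [2:5]
Extract characters: s[2]='z', s[3]='d', s[4]='q'
Result: zdq


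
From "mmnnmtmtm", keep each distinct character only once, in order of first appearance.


Input: 'mmnnmtmtm'
Operation: keep first occurrence of each character
Scan: s[0]='m' new -> keep; s[1]='m' seen -> skip; s[2]='n' new -> keep; s[3]='n' seen -> skip; s[4]='m' seen -> skip; s[5]='t' new -> keep; s[6]='m' seen -> skip; s[7]='t' seen -> skip; s[8]='m' seen -> skip
Result: mnt


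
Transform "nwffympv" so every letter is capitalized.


Input string: 'nwffympv'
Operation: convert each letter to uppercase
Mapping: 'n'->'N', 'w'->'W', 'f'->'F', 'f'->'F', 'y'->'Y', 'm'->'M', 'p'->'P', 'v'->'V'
Result: NWFFYMPV


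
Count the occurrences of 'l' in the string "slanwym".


Input string: 'slanwym'
Target character: 'l'
Scan each position: s[1]='l'
Matches found at indices: 1
Total: 1


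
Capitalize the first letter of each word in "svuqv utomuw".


Input string: 'svuqv utomuw'
Operation: capitalize first letter of each word
Word transformations: 'svuqv'->'Svuqv', 'utomuw'->'Utomuw'
Result: Svuqv Utomuw


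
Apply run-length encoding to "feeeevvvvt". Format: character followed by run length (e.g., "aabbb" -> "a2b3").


Input: 'feeeevvvvt'
Operation: identify consecutive runs
Runs: 'f' -> f1, 'eeee' -> e4, 'vvvv' -> v4, 't' -> t1
Encoded: f1e4v4t1


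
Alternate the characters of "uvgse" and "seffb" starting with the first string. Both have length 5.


String 1: 'uvgse'
String 2: 'seffb'
Operation: alternate characters
Pairs: 'u'+'s', 'v'+'e', 'g'+'f', 's'+'f', 'e'+'b'
Result: usvegfsfeb


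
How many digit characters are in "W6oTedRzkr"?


Input string: 'W6oTedRzkr'
Operation: count digit characters (0-9)
Scan: 'W', '6'(digit), 'o', 'T', 'e', 'd', 'R', 'z', 'k', 'r'
Digits found: 1
Result: 1


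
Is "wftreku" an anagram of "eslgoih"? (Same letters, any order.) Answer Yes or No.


String 1: 'eslgoih' -> sorted: 'eghilos'
String 2: 'wftreku' -> sorted: 'efkrtuw'
Compare sorted forms: 'eghilos' != 'efkrtuw'
Anagram: No


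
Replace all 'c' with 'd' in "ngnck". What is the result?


Input string: 'ngnck'
Operation: replace 'c' with 'd'
Positions of 'c': 3
After replacement: ngndk


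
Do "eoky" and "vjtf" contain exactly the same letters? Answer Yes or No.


String 1: 'eoky' -> sorted: 'ekoy'
String 2: 'vjtf' -> sorted: 'fjtv'
Compare sorted forms: 'ekoy' != 'fjtv'
Anagram: No


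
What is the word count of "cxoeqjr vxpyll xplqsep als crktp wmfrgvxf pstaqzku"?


Input string: 'cxoeqjr vxpyll xplqsep als crktp wmfrgvxf pstaqzku'
Operation: split by spaces
Words found: 'cxoeqjr', 'vxpyll', 'xplqsep', 'als', 'crktp', 'wmfrgvxf', 'pstaqzku'
Word count: 7


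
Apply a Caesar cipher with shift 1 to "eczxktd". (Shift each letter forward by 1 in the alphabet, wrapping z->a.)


Input: 'eczxktd', shift = 1
Operation: for each letter, (position + 1) mod 26
Mapping: 'e'(4+1=5)->'f', 'c'(2+1=3)->'d', 'z'(25+1=26, 26 mod 26=0)->'a', 'x'(23+1=24)->'y', 'k'(10+1=11)->'l', 't'(19+1=20)->'u', 'd'(3+1=4)->'e'
Result: fdaylue


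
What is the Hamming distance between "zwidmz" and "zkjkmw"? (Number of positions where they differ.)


String 1: 'zwidmz'
String 2: 'zkjkmw'
Compare each position: pos 0: 'z'=='z', pos 1: 'w'!='k', pos 2: 'i'!='j', pos 3: 'd'!='k', pos 4: 'm'=='m', pos 5: 'z'!='w'
Differing positions: 4
Hamming distance: 4


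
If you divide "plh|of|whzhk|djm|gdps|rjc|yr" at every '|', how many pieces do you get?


Input string: 'plh|of|whzhk|djm|gdps|rjc|yr'
Delimiter: '|'
Split result: 'plh', 'of', 'whzhk', 'djm', 'gdps', 'rjc', 'yr'
Number of parts: 7


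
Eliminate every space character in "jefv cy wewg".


Input string: 'jefv cy wewg'
Operation: remove all spaces
Words: 'jefv', 'cy', 'wewg'
Join without spaces: jefvcywewg


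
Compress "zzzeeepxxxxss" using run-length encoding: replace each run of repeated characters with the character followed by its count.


Input: 'zzzeeepxxxxss'
Operation: identify consecutive runs
Runs: 'zzz' -> z3, 'eee' -> e3, 'p' -> p1, 'xxxx' -> x4, 'ss' -> s2
Encoded: z3e3p1x4s2


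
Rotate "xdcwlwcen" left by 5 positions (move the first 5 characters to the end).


Input: 'xdcwlwcen', shift = 5
Operation: split at index 5 and swap parts
Front part s[0:5] = 'xdcwl'
Back part s[5:] = 'wcen'
Rotated = back + front = 'wcen' + 'xdcwl'
Result: wcenxdcwl


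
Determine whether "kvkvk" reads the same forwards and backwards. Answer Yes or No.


Input string: 'kvkvk'
Reversed: 'kvkvk'
Compare pairs: s[0]='k' vs s[4]='k' (match), s[1]='v' vs s[3]='v' (match)
Palindrome: Yes


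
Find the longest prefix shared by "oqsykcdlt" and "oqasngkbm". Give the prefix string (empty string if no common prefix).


String 1: 'oqsykcdlt'
String 2: 'oqasngkbm'
Compare position by position:
pos 0: 'o' vs 'o' match
pos 1: 'q' vs 'q' match
pos 2: 's' vs 'a' differ -> stop
Longest common prefix: "oq" (length 2)


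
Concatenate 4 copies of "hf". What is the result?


Input string: 'hf'
Operation: repeat 4 times
Concatenation: 'hf' + 'hf' + 'hf' + 'hf'
Result: hfhfhfhf


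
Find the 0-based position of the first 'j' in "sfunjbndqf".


Input string: 'sfunjbndqf'
Target: 'j'
Scanning left to right: s[0]='s', s[1]='f', s[2]='u', s[3]='n', s[4]='j'
First match at index: 4
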